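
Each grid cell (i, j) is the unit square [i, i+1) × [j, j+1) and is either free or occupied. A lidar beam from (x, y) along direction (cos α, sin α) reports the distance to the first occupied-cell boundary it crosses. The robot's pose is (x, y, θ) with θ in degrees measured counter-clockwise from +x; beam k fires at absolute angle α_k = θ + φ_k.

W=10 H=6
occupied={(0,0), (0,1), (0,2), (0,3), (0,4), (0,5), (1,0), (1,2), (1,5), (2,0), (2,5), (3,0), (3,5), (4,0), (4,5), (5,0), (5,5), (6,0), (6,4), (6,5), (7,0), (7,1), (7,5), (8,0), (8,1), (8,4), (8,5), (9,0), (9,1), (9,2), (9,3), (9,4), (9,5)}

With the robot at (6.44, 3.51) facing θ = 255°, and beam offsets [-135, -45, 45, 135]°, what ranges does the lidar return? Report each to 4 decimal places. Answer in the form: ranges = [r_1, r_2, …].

beam 1: φ=-135°, α=120°
  d=(-0.5000,0.8660)  start (6,3)  tX=0.8800 tY=0.5658  stride 1/|dx|=2.0000 1/|dy|=1.1547
    cross y-line → (6,4), t=0.5658 (wall)
  → r_1 = 0.5658
beam 2: φ=-45°, α=210°
  d=(-0.8660,-0.5000)  start (6,3)  tX=0.5081 tY=1.0200  stride 1/|dx|=1.1547 1/|dy|=2.0000
    cross x-line → (5,3), t=0.5081
    cross y-line → (5,2), t=1.0200
    cross x-line → (4,2), t=1.6628
    cross x-line → (3,2), t=2.8175
    cross y-line → (3,1), t=3.0200
    cross x-line → (2,1), t=3.9722
    cross y-line → (2,0), t=5.0200 (wall)
  → r_2 = 5.0200
beam 3: φ=45°, α=300°
  d=(0.5000,-0.8660)  start (6,3)  tX=1.1200 tY=0.5889  stride 1/|dx|=2.0000 1/|dy|=1.1547
    cross y-line → (6,2), t=0.5889
    cross x-line → (7,2), t=1.1200
    cross y-line → (7,1), t=1.7436 (wall)
  → r_3 = 1.7436
beam 4: φ=135°, α=30°
  d=(0.8660,0.5000)  start (6,3)  tX=0.6466 tY=0.9800  stride 1/|dx|=1.1547 1/|dy|=2.0000
    cross x-line → (7,3), t=0.6466
    cross y-line → (7,4), t=0.9800
    cross x-line → (8,4), t=1.8013 (wall)
  → r_4 = 1.8013

ranges = [0.5658, 5.0200, 1.7436, 1.8013]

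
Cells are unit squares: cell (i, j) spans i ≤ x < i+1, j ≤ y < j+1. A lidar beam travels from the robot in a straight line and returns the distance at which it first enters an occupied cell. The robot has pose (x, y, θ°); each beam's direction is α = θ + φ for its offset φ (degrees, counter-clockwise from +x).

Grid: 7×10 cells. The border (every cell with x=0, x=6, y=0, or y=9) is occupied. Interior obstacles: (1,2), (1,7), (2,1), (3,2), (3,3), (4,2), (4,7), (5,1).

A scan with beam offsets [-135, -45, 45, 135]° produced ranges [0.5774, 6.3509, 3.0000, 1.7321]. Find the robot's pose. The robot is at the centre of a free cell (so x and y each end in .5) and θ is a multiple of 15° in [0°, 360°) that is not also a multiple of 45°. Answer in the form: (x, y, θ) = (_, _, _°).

(x, y, θ) = (2.5, 7.5, 345°)

Candidates: 32 free-cell centres × 16 headings = 512 poses. Raycast each; keep the one whose scan matches to 4 dp.
  (4.5, 4.5, 300°): beam 1 = 3.6235 ≠ 0.5774 ✗
  (1.5, 8.5, 165°): beam 1 = 1.0000 ≠ 0.5774 ✗
  (4.5, 8.5, 255°): beam 2 = 2.8868 ≠ 6.3509 ✗
  (1.5, 4.5, 75°): beam 1 = 2.8868 ≠ 0.5774 ✗
  (1.5, 6.5, 150°): beam 1 = 2.5882 ≠ 0.5774 ✗
  …
  (2.5, 7.5, 345°): r_1=0.5774, r_2=6.3509, r_3=3.0000, r_4=1.7321 — all match ✓
Unique over the lattice → pose = (2.5, 7.5, 345°).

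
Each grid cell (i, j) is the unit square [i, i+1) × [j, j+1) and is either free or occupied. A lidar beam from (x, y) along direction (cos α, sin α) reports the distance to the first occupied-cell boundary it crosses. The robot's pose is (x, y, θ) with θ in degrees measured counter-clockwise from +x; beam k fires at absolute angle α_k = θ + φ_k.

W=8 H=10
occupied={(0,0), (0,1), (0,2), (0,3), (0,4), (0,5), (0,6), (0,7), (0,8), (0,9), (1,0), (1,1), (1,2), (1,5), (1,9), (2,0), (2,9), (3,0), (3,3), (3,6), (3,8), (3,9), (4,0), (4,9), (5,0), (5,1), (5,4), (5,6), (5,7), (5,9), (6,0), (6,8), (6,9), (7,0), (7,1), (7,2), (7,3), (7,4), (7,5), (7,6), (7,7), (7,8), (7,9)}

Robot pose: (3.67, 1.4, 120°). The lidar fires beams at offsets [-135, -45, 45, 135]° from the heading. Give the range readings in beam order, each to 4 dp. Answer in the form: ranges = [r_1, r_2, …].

beam 1: φ=-135°, α=345°
  direction (0.9659, -0.2588); cell (3,1); t to first gridline: x 0.3416, y 1.5455 (then +1.0353 / +3.8637)
    (4,1) via x @ 0.3416
    (5,1) via x @ 1.3769  # hit
  → r_1 = 1.3769
beam 2: φ=-45°, α=75°
  direction (0.2588, 0.9659); cell (3,1); t to first gridline: x 1.2750, y 0.6212 (then +3.8637 / +1.0353)
    (3,2) via y @ 0.6212
    (4,2) via x @ 1.2750
    (4,3) via y @ 1.6564
    (4,4) via y @ 2.6917
    (4,5) via y @ 3.7270
    (4,6) via y @ 4.7623
    (5,6) via x @ 5.1387  # hit
  → r_2 = 5.1387
beam 3: φ=45°, α=165°
  direction (-0.9659, 0.2588); cell (3,1); t to first gridline: x 0.6936, y 2.3182 (then +1.0353 / +3.8637)
    (2,1) via x @ 0.6936
    (1,1) via x @ 1.7289  # hit
  → r_3 = 1.7289
beam 4: φ=135°, α=255°
  direction (-0.2588, -0.9659); cell (3,1); t to first gridline: x 2.5887, y 0.4141 (then +3.8637 / +1.0353)
    (3,0) via y @ 0.4141  # hit
  → r_4 = 0.4141

ranges = [1.3769, 5.1387, 1.7289, 0.4141]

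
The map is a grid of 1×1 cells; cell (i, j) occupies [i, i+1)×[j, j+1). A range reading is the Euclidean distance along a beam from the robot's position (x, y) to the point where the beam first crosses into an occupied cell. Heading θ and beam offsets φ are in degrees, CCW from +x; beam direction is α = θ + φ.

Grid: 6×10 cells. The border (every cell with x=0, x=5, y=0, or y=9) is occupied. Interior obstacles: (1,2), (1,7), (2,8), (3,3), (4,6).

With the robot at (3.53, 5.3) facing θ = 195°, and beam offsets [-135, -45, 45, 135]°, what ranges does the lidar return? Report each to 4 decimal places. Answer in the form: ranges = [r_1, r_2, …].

beam 1: φ=-135°, α=60°
  dir = (cos 60°, sin 60°) = (0.5000, 0.8660); from cell (3,5)
  next x-line at t=0.9400, next y-line at t=0.8083; Δt_x=2.0000, Δt_y=1.1547
    y: enter (3,6) at t=0.8083
    x: enter (4,6) at t=0.9400 ← occupied
  → r_1 = 0.9400
beam 2: φ=-45°, α=150°
  dir = (cos 150°, sin 150°) = (-0.8660, 0.5000); from cell (3,5)
  next x-line at t=0.6120, next y-line at t=1.4000; Δt_x=1.1547, Δt_y=2.0000
    x: enter (2,5) at t=0.6120
    y: enter (2,6) at t=1.4000
    x: enter (1,6) at t=1.7667
    x: enter (0,6) at t=2.9214 ← occupied
  → r_2 = 2.9214
beam 3: φ=45°, α=240°
  dir = (cos 240°, sin 240°) = (-0.5000, -0.8660); from cell (3,5)
  next x-line at t=1.0600, next y-line at t=0.3464; Δt_x=2.0000, Δt_y=1.1547
    y: enter (3,4) at t=0.3464
    x: enter (2,4) at t=1.0600
    y: enter (2,3) at t=1.5011
    y: enter (2,2) at t=2.6558
    x: enter (1,2) at t=3.0600 ← occupied
  → r_3 = 3.0600
beam 4: φ=135°, α=330°
  dir = (cos 330°, sin 330°) = (0.8660, -0.5000); from cell (3,5)
  next x-line at t=0.5427, next y-line at t=0.6000; Δt_x=1.1547, Δt_y=2.0000
    x: enter (4,5) at t=0.5427
    y: enter (4,4) at t=0.6000
    x: enter (5,4) at t=1.6974 ← occupied
  → r_4 = 1.6974

ranges = [0.9400, 2.9214, 3.0600, 1.6974]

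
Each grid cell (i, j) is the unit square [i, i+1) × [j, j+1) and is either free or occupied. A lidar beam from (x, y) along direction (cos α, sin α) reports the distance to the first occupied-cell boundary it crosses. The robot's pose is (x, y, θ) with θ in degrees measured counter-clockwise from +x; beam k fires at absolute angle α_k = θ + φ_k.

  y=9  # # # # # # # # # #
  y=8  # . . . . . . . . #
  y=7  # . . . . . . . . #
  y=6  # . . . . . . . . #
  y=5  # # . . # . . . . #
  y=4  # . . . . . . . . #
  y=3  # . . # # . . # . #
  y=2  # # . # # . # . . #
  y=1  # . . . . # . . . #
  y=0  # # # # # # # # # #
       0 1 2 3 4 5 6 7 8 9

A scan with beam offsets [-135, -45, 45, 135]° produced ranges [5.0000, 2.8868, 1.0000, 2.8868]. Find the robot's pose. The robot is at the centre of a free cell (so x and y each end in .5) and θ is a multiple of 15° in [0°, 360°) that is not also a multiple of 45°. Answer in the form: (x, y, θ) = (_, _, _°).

The pose lattice has 54·16 = 864 candidates. Test each by forward raycasting.
  (4.5, 1.5, 75°): beam 1 = 0.5774 ≠ 5.0000 ✗
  (6.5, 6.5, 195°): beam 1 = 2.8868 ≠ 5.0000 ✗
  (3.5, 4.5, 195°): beam 1 = 1.0000 ≠ 5.0000 ✗
  (2.5, 1.5, 165°): beam 1 = 1.0000 ≠ 5.0000 ✗
  …
  (2.5, 6.5, 165°): r_1=5.0000, r_2=2.8868, r_3=1.0000, r_4=2.8868 — all match ✓
Unique over the lattice → pose = (2.5, 6.5, 165°).

(x, y, θ) = (2.5, 6.5, 165°)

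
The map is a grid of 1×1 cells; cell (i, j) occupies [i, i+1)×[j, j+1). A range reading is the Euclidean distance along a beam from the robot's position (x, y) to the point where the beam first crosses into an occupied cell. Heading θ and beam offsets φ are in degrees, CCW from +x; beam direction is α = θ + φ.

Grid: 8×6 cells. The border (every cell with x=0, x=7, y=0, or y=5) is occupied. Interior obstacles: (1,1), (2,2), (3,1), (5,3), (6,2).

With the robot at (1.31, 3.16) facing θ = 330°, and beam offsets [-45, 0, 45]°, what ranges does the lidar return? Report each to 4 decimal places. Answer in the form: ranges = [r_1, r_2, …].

ranges = [1.2009, 0.7967, 5.8907]

beam 1: φ=-45°, α=285°
  d=(0.2588,-0.9659)  start (1,3)  tX=2.6660 tY=0.1656  stride 1/|dx|=3.8637 1/|dy|=1.0353
    cross y-line → (1,2), t=0.1656
    cross y-line → (1,1), t=1.2009 (wall)
  → r_1 = 1.2009
beam 2: φ=0°, α=330°
  d=(0.8660,-0.5000)  start (1,3)  tX=0.7967 tY=0.3200  stride 1/|dx|=1.1547 1/|dy|=2.0000
    cross y-line → (1,2), t=0.3200
    cross x-line → (2,2), t=0.7967 (wall)
  → r_2 = 0.7967
beam 3: φ=45°, α=15°
  d=(0.9659,0.2588)  start (1,3)  tX=0.7143 tY=3.2455  stride 1/|dx|=1.0353 1/|dy|=3.8637
    cross x-line → (2,3), t=0.7143
    cross x-line → (3,3), t=1.7496
    cross x-line → (4,3), t=2.7849
    cross y-line → (4,4), t=3.2455
    cross x-line → (5,4), t=3.8202
    cross x-line → (6,4), t=4.8554
    cross x-line → (7,4), t=5.8907 (wall)
  → r_3 = 5.8907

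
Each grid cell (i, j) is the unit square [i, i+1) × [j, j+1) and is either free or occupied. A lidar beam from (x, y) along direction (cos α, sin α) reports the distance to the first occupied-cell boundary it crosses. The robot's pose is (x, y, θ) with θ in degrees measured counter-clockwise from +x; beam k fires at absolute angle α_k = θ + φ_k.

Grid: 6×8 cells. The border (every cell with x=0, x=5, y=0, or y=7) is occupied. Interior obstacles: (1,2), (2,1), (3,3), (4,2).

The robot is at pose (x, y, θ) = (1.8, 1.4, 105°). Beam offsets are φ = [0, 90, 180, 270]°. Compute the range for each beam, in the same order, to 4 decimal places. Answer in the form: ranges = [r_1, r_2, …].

beam 1: φ=0°, α=105°
  dir = (cos 105°, sin 105°) = (-0.2588, 0.9659); from cell (1,1)
  next x-line at t=3.0910, next y-line at t=0.6212; Δt_x=3.8637, Δt_y=1.0353
    y: enter (1,2) at t=0.6212 ← occupied
  → r_1 = 0.6212
beam 2: φ=90°, α=195°
  dir = (cos 195°, sin 195°) = (-0.9659, -0.2588); from cell (1,1)
  next x-line at t=0.8282, next y-line at t=1.5455; Δt_x=1.0353, Δt_y=3.8637
    x: enter (0,1) at t=0.8282 ← occupied
  → r_2 = 0.8282
beam 3: φ=180°, α=285°
  dir = (cos 285°, sin 285°) = (0.2588, -0.9659); from cell (1,1)
  next x-line at t=0.7727, next y-line at t=0.4141; Δt_x=3.8637, Δt_y=1.0353
    y: enter (1,0) at t=0.4141 ← occupied
  → r_3 = 0.4141
beam 4: φ=270°, α=15°
  dir = (cos 15°, sin 15°) = (0.9659, 0.2588); from cell (1,1)
  next x-line at t=0.2071, next y-line at t=2.3182; Δt_x=1.0353, Δt_y=3.8637
    x: enter (2,1) at t=0.2071 ← occupied
  → r_4 = 0.2071

ranges = [0.6212, 0.8282, 0.4141, 0.2071]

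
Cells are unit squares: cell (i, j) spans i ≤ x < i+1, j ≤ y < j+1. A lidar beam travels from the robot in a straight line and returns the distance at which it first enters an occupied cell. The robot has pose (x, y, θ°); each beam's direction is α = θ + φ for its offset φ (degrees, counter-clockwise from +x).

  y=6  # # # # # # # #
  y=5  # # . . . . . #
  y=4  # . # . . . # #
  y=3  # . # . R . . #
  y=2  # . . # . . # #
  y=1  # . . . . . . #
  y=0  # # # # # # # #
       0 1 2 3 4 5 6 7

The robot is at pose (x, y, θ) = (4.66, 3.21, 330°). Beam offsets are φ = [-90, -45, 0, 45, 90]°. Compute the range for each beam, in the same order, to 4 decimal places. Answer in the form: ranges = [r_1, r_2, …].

beam 1: φ=-90°, α=240°
  d=(-0.5000,-0.8660)  start (4,3)  tX=1.3200 tY=0.2425  stride 1/|dx|=2.0000 1/|dy|=1.1547
    cross y-line → (4,2), t=0.2425
    cross x-line → (3,2), t=1.3200 (wall)
  → r_1 = 1.3200
beam 2: φ=-45°, α=285°
  d=(0.2588,-0.9659)  start (4,3)  tX=1.3137 tY=0.2174  stride 1/|dx|=3.8637 1/|dy|=1.0353
    cross y-line → (4,2), t=0.2174
    cross y-line → (4,1), t=1.2527
    cross x-line → (5,1), t=1.3137
    cross y-line → (5,0), t=2.2880 (wall)
  → r_2 = 2.2880
beam 3: φ=0°, α=330°
  d=(0.8660,-0.5000)  start (4,3)  tX=0.3926 tY=0.4200  stride 1/|dx|=1.1547 1/|dy|=2.0000
    cross x-line → (5,3), t=0.3926
    cross y-line → (5,2), t=0.4200
    cross x-line → (6,2), t=1.5473 (wall)
  → r_3 = 1.5473
beam 4: φ=45°, α=15°
  d=(0.9659,0.2588)  start (4,3)  tX=0.3520 tY=3.0523  stride 1/|dx|=1.0353 1/|dy|=3.8637
    cross x-line → (5,3), t=0.3520
    cross x-line → (6,3), t=1.3873
    cross x-line → (7,3), t=2.4225 (wall)
  → r_4 = 2.4225
beam 5: φ=90°, α=60°
  d=(0.5000,0.8660)  start (4,3)  tX=0.6800 tY=0.9122  stride 1/|dx|=2.0000 1/|dy|=1.1547
    cross x-line → (5,3), t=0.6800
    cross y-line → (5,4), t=0.9122
    cross y-line → (5,5), t=2.0669
    cross x-line → (6,5), t=2.6800
    cross y-line → (6,6), t=3.2216 (wall)
  → r_5 = 3.2216

ranges = [1.3200, 2.2880, 1.5473, 2.4225, 3.2216]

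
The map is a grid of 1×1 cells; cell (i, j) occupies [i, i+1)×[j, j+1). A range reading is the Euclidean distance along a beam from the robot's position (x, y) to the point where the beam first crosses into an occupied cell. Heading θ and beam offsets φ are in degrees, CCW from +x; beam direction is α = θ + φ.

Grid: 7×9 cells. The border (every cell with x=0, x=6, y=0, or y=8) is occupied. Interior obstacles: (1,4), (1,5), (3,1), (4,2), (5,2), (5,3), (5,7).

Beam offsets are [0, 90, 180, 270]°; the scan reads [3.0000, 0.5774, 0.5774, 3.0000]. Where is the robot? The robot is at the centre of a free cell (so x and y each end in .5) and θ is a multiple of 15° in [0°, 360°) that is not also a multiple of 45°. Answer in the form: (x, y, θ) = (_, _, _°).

Candidates: 28 free-cell centres × 16 headings = 448 poses. Raycast each; keep the one whose scan matches to 4 dp.
  (3.5, 7.5, 345°): beam 1 = 1.5529 ≠ 3.0000 ✗
  (1.5, 2.5, 105°): beam 1 = 1.5529 ≠ 3.0000 ✗
  (5.5, 4.5, 210°): beam 1 = 5.1962 ≠ 3.0000 ✗
  (2.5, 7.5, 30°): beam 1 = 1.0000 ≠ 3.0000 ✗
  …
  (4.5, 7.5, 300°): r_1=3.0000, r_2=0.5774, r_3=0.5774, r_4=3.0000 — all match ✓
Unique over the lattice → pose = (4.5, 7.5, 300°).

(x, y, θ) = (4.5, 7.5, 300°)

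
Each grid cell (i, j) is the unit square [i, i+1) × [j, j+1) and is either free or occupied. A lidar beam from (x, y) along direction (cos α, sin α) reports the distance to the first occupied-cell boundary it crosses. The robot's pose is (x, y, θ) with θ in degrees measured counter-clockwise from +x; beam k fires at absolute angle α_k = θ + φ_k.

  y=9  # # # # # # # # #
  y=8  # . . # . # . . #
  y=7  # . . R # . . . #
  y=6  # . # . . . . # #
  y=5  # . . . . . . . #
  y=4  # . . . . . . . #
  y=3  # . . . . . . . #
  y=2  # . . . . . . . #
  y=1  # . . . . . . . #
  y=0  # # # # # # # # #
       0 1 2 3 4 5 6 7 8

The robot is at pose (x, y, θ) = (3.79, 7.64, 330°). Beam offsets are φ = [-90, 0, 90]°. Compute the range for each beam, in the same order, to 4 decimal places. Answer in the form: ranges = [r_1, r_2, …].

ranges = [1.5800, 0.2425, 0.4157]

beam 1: φ=-90°, α=240°
  dir = (cos 240°, sin 240°) = (-0.5000, -0.8660); from cell (3,7)
  next x-line at t=1.5800, next y-line at t=0.7390; Δt_x=2.0000, Δt_y=1.1547
    y: enter (3,6) at t=0.7390
    x: enter (2,6) at t=1.5800 ← occupied
  → r_1 = 1.5800
beam 2: φ=0°, α=330°
  dir = (cos 330°, sin 330°) = (0.8660, -0.5000); from cell (3,7)
  next x-line at t=0.2425, next y-line at t=1.2800; Δt_x=1.1547, Δt_y=2.0000
    x: enter (4,7) at t=0.2425 ← occupied
  → r_2 = 0.2425
beam 3: φ=90°, α=60°
  dir = (cos 60°, sin 60°) = (0.5000, 0.8660); from cell (3,7)
  next x-line at t=0.4200, next y-line at t=0.4157; Δt_x=2.0000, Δt_y=1.1547
    y: enter (3,8) at t=0.4157 ← occupied
  → r_3 = 0.4157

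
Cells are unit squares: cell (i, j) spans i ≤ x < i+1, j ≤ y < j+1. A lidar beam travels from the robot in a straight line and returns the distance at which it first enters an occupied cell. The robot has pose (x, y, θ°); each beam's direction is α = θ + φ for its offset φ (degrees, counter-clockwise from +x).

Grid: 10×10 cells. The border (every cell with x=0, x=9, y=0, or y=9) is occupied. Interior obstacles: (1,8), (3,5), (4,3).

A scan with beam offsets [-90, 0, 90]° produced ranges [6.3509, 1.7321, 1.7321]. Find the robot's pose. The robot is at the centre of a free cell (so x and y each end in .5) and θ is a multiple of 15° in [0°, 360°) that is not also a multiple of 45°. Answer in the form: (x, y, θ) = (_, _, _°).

(x, y, θ) = (3.5, 7.5, 60°)

Enumerate (i+0.5, j+0.5, θ) over the 61 free cells and 16 admissible headings. For each, cast all 3 beams and compare to the given ranges.
  (6.5, 4.5, 150°): beam 1 = 5.0000 ≠ 6.3509 ✗
  (6.5, 6.5, 345°): beam 1 = 5.6940 ≠ 6.3509 ✗
  (3.5, 8.5, 210°): beam 1 = 0.5774 ≠ 6.3509 ✗
  (2.5, 2.5, 255°): beam 1 = 1.5529 ≠ 6.3509 ✗
  …
  (3.5, 7.5, 60°): r_1=6.3509, r_2=1.7321, r_3=1.7321 — all match ✓
Only this pose fits every beam.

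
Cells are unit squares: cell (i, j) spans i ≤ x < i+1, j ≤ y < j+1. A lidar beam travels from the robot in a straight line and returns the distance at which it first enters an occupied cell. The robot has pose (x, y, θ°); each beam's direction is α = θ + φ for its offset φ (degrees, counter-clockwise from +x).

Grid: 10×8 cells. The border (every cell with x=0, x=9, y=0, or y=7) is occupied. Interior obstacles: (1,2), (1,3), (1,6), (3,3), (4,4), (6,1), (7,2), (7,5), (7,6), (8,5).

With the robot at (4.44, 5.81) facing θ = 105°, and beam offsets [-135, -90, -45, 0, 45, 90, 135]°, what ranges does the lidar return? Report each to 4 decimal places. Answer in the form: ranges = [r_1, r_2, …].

ranges = [5.2654, 2.6503, 1.3741, 1.2320, 2.3800, 3.5614, 2.0900]

beam 1: φ=-135°, α=330°
  d=(0.8660,-0.5000)  start (4,5)  tX=0.6466 tY=1.6200  stride 1/|dx|=1.1547 1/|dy|=2.0000
    cross x-line → (5,5), t=0.6466
    cross y-line → (5,4), t=1.6200
    cross x-line → (6,4), t=1.8013
    cross x-line → (7,4), t=2.9560
    cross y-line → (7,3), t=3.6200
    cross x-line → (8,3), t=4.1107
    cross x-line → (9,3), t=5.2654 (wall)
  → r_1 = 5.2654
beam 2: φ=-90°, α=15°
  d=(0.9659,0.2588)  start (4,5)  tX=0.5798 tY=0.7341  stride 1/|dx|=1.0353 1/|dy|=3.8637
    cross x-line → (5,5), t=0.5798
    cross y-line → (5,6), t=0.7341
    cross x-line → (6,6), t=1.6150
    cross x-line → (7,6), t=2.6503 (wall)
  → r_2 = 2.6503
beam 3: φ=-45°, α=60°
  d=(0.5000,0.8660)  start (4,5)  tX=1.1200 tY=0.2194  stride 1/|dx|=2.0000 1/|dy|=1.1547
    cross y-line → (4,6), t=0.2194
    cross x-line → (5,6), t=1.1200
    cross y-line → (5,7), t=1.3741 (wall)
  → r_3 = 1.3741
beam 4: φ=0°, α=105°
  d=(-0.2588,0.9659)  start (4,5)  tX=1.7000 tY=0.1967  stride 1/|dx|=3.8637 1/|dy|=1.0353
    cross y-line → (4,6), t=0.1967
    cross y-line → (4,7), t=1.2320 (wall)
  → r_4 = 1.2320
beam 5: φ=45°, α=150°
  d=(-0.8660,0.5000)  start (4,5)  tX=0.5081 tY=0.3800  stride 1/|dx|=1.1547 1/|dy|=2.0000
    cross y-line → (4,6), t=0.3800
    cross x-line → (3,6), t=0.5081
    cross x-line → (2,6), t=1.6628
    cross y-line → (2,7), t=2.3800 (wall)
  → r_5 = 2.3800
beam 6: φ=90°, α=195°
  d=(-0.9659,-0.2588)  start (4,5)  tX=0.4555 tY=3.1296  stride 1/|dx|=1.0353 1/|dy|=3.8637
    cross x-line → (3,5), t=0.4555
    cross x-line → (2,5), t=1.4908
    cross x-line → (1,5), t=2.5261
    cross y-line → (1,4), t=3.1296
    cross x-line → (0,4), t=3.5614 (wall)
  → r_6 = 3.5614
beam 7: φ=135°, α=240°
  d=(-0.5000,-0.8660)  start (4,5)  tX=0.8800 tY=0.9353  stride 1/|dx|=2.0000 1/|dy|=1.1547
    cross x-line → (3,5), t=0.8800
    cross y-line → (3,4), t=0.9353
    cross y-line → (3,3), t=2.0900 (wall)
  → r_7 = 2.0900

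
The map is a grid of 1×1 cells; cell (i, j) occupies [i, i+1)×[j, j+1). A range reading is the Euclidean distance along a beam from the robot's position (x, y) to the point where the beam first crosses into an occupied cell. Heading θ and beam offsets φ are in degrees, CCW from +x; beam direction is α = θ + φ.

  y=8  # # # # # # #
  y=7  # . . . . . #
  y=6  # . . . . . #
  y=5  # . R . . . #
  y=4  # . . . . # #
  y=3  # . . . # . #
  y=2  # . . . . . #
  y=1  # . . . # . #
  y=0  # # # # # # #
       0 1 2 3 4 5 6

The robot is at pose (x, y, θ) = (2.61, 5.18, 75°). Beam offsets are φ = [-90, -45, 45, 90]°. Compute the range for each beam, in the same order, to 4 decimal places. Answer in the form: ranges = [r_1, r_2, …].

ranges = [2.4743, 3.9144, 3.2200, 1.6668]

beam 1: φ=-90°, α=345°
  direction (0.9659, -0.2588); cell (2,5); t to first gridline: x 0.4038, y 0.6955 (then +1.0353 / +3.8637)
    (3,5) via x @ 0.4038
    (3,4) via y @ 0.6955
    (4,4) via x @ 1.4390
    (5,4) via x @ 2.4743  # hit
  → r_1 = 2.4743
beam 2: φ=-45°, α=30°
  direction (0.8660, 0.5000); cell (2,5); t to first gridline: x 0.4503, y 1.6400 (then +1.1547 / +2.0000)
    (3,5) via x @ 0.4503
    (4,5) via x @ 1.6050
    (4,6) via y @ 1.6400
    (5,6) via x @ 2.7597
    (5,7) via y @ 3.6400
    (6,7) via x @ 3.9144  # hit
  → r_2 = 3.9144
beam 3: φ=45°, α=120°
  direction (-0.5000, 0.8660); cell (2,5); t to first gridline: x 1.2200, y 0.9469 (then +2.0000 / +1.1547)
    (2,6) via y @ 0.9469
    (1,6) via x @ 1.2200
    (1,7) via y @ 2.1016
    (0,7) via x @ 3.2200  # hit
  → r_3 = 3.2200
beam 4: φ=90°, α=165°
  direction (-0.9659, 0.2588); cell (2,5); t to first gridline: x 0.6315, y 3.1682 (then +1.0353 / +3.8637)
    (1,5) via x @ 0.6315
    (0,5) via x @ 1.6668  # hit
  → r_4 = 1.6668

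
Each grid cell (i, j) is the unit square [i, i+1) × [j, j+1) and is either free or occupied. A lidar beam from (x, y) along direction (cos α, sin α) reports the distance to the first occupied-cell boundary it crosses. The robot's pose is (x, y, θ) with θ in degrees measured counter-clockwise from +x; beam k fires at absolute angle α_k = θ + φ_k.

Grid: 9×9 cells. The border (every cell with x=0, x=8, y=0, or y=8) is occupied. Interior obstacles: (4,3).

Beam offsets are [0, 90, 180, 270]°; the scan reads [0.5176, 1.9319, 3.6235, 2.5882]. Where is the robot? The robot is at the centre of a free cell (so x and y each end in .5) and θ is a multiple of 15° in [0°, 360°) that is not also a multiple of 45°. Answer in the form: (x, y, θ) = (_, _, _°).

Candidates: 48 free-cell centres × 16 headings = 768 poses. Raycast each; keep the one whose scan matches to 4 dp.
  (1.5, 1.5, 255°): beam 3 = 6.7293 ≠ 3.6235 ✗
  (6.5, 7.5, 165°): beam 1 = 1.9319 ≠ 0.5176 ✗
  (7.5, 4.5, 150°): beam 1 = 7.0000 ≠ 0.5176 ✗
  (5.5, 6.5, 105°): beam 1 = 1.5529 ≠ 0.5176 ✗
  …
  (5.5, 7.5, 75°): r_1=0.5176, r_2=1.9319, r_3=3.6235, r_4=2.5882 — all match ✓
Unique over the lattice → pose = (5.5, 7.5, 75°).

(x, y, θ) = (5.5, 7.5, 75°)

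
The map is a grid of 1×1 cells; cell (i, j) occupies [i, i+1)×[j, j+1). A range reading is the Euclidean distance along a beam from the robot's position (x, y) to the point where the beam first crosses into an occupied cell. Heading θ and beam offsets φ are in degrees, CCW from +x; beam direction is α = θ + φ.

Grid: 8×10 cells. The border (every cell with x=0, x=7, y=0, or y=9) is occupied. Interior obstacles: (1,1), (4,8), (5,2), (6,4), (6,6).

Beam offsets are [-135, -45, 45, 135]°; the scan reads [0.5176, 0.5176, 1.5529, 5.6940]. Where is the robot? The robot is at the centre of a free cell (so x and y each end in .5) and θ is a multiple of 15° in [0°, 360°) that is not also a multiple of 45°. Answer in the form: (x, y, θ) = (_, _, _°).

(x, y, θ) = (6.5, 7.5, 60°)

The pose lattice has 43·16 = 688 candidates. Test each by forward raycasting.
  (1.5, 6.5, 195°): beam 1 = 2.8868 ≠ 0.5176 ✗
  (4.5, 1.5, 75°): beam 1 = 0.5774 ≠ 0.5176 ✗
  (6.5, 7.5, 330°): beam 1 = 5.6940 ≠ 0.5176 ✗
  (3.5, 6.5, 150°): beam 1 = 3.6235 ≠ 0.5176 ✗
  …
  (6.5, 7.5, 60°): r_1=0.5176, r_2=0.5176, r_3=1.5529, r_4=5.6940 — all match ✓
No second candidate reproduces the full scan.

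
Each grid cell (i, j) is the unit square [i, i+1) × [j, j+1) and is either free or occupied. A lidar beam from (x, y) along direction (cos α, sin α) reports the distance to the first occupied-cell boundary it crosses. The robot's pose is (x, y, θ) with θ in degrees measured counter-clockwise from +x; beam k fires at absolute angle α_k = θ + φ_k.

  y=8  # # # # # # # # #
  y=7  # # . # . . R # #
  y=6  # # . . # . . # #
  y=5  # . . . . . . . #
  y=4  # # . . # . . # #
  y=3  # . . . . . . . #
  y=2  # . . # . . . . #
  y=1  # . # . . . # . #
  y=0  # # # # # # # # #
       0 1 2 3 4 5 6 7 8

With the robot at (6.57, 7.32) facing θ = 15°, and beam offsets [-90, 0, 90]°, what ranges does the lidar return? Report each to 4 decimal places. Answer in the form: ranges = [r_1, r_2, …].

beam 1: φ=-90°, α=285°
  dir = (cos 285°, sin 285°) = (0.2588, -0.9659); from cell (6,7)
  next x-line at t=1.6614, next y-line at t=0.3313; Δt_x=3.8637, Δt_y=1.0353
    y: enter (6,6) at t=0.3313
    y: enter (6,5) at t=1.3666
    x: enter (7,5) at t=1.6614
    y: enter (7,4) at t=2.4018 ← occupied
  → r_1 = 2.4018
beam 2: φ=0°, α=15°
  dir = (cos 15°, sin 15°) = (0.9659, 0.2588); from cell (6,7)
  next x-line at t=0.4452, next y-line at t=2.6273; Δt_x=1.0353, Δt_y=3.8637
    x: enter (7,7) at t=0.4452 ← occupied
  → r_2 = 0.4452
beam 3: φ=90°, α=105°
  dir = (cos 105°, sin 105°) = (-0.2588, 0.9659); from cell (6,7)
  next x-line at t=2.2023, next y-line at t=0.7040; Δt_x=3.8637, Δt_y=1.0353
    y: enter (6,8) at t=0.7040 ← occupied
  → r_3 = 0.7040

ranges = [2.4018, 0.4452, 0.7040]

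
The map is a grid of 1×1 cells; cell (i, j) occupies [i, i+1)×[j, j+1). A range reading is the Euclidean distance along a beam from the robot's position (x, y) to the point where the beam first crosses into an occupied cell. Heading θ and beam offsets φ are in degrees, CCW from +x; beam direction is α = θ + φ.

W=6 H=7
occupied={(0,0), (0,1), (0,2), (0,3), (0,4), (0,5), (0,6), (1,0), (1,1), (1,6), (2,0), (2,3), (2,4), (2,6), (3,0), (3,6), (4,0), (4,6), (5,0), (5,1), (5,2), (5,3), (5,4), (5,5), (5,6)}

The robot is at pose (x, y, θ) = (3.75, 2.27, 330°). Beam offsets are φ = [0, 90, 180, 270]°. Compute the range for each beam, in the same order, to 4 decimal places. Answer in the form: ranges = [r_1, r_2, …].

ranges = [1.4434, 2.5000, 1.4600, 1.4665]

beam 1: φ=0°, α=330°
  d=(0.8660,-0.5000)  start (3,2)  tX=0.2887 tY=0.5400  stride 1/|dx|=1.1547 1/|dy|=2.0000
    cross x-line → (4,2), t=0.2887
    cross y-line → (4,1), t=0.5400
    cross x-line → (5,1), t=1.4434 (wall)
  → r_1 = 1.4434
beam 2: φ=90°, α=60°
  d=(0.5000,0.8660)  start (3,2)  tX=0.5000 tY=0.8429  stride 1/|dx|=2.0000 1/|dy|=1.1547
    cross x-line → (4,2), t=0.5000
    cross y-line → (4,3), t=0.8429
    cross y-line → (4,4), t=1.9976
    cross x-line → (5,4), t=2.5000 (wall)
  → r_2 = 2.5000
beam 3: φ=180°, α=150°
  d=(-0.8660,0.5000)  start (3,2)  tX=0.8660 tY=1.4600  stride 1/|dx|=1.1547 1/|dy|=2.0000
    cross x-line → (2,2), t=0.8660
    cross y-line → (2,3), t=1.4600 (wall)
  → r_3 = 1.4600
beam 4: φ=270°, α=240°
  d=(-0.5000,-0.8660)  start (3,2)  tX=1.5000 tY=0.3118  stride 1/|dx|=2.0000 1/|dy|=1.1547
    cross y-line → (3,1), t=0.3118
    cross y-line → (3,0), t=1.4665 (wall)
  → r_4 = 1.4665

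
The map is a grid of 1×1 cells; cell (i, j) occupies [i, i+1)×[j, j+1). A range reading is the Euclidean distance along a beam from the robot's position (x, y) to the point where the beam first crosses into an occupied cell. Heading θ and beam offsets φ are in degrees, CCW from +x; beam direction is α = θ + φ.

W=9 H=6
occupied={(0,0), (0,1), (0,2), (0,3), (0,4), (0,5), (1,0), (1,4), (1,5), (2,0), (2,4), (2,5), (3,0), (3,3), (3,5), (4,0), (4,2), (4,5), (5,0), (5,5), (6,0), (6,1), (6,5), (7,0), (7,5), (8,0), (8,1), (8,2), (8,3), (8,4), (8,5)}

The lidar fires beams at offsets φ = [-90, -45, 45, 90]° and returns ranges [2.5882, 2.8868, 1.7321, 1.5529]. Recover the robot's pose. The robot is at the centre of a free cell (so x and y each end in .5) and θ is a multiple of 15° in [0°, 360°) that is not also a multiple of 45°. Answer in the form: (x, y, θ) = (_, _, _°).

The pose lattice has 23·16 = 368 candidates. Test each by forward raycasting.
  (7.5, 3.5, 150°): beam 1 = 1.0000 ≠ 2.5882 ✗
  (4.5, 1.5, 285°): beam 1 = 1.9319 ≠ 2.5882 ✗
  (5.5, 3.5, 150°): beam 1 = 1.7321 ≠ 2.5882 ✗
  (1.5, 2.5, 60°): beam 1 = 3.0000 ≠ 2.5882 ✗
  …
  (5.5, 3.5, 75°): r_1=2.5882, r_2=2.8868, r_3=1.7321, r_4=1.5529 — all match ✓
Unique over the lattice → pose = (5.5, 3.5, 75°).

(x, y, θ) = (5.5, 3.5, 75°)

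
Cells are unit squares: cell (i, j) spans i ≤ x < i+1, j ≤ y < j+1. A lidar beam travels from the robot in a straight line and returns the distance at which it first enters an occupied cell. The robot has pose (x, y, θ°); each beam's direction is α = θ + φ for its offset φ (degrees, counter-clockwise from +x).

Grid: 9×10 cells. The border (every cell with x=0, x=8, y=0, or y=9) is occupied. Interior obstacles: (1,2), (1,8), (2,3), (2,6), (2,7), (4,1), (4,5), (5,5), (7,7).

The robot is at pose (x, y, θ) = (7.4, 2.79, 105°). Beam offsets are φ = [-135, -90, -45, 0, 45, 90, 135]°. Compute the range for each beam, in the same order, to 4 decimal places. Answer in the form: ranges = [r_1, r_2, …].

ranges = [0.6928, 0.6212, 1.2000, 6.4291, 7.3901, 3.0523, 2.0669]

beam 1: φ=-135°, α=330°
  d=(0.8660,-0.5000)  start (7,2)  tX=0.6928 tY=1.5800  stride 1/|dx|=1.1547 1/|dy|=2.0000
    cross x-line → (8,2), t=0.6928 (wall)
  → r_1 = 0.6928
beam 2: φ=-90°, α=15°
  d=(0.9659,0.2588)  start (7,2)  tX=0.6212 tY=0.8114  stride 1/|dx|=1.0353 1/|dy|=3.8637
    cross x-line → (8,2), t=0.6212 (wall)
  → r_2 = 0.6212
beam 3: φ=-45°, α=60°
  d=(0.5000,0.8660)  start (7,2)  tX=1.2000 tY=0.2425  stride 1/|dx|=2.0000 1/|dy|=1.1547
    cross y-line → (7,3), t=0.2425
    cross x-line → (8,3), t=1.2000 (wall)
  → r_3 = 1.2000
beam 4: φ=0°, α=105°
  d=(-0.2588,0.9659)  start (7,2)  tX=1.5455 tY=0.2174  stride 1/|dx|=3.8637 1/|dy|=1.0353
    cross y-line → (7,3), t=0.2174
    cross y-line → (7,4), t=1.2527
    cross x-line → (6,4), t=1.5455
    cross y-line → (6,5), t=2.2880
    cross y-line → (6,6), t=3.3232
    cross y-line → (6,7), t=4.3585
    cross y-line → (6,8), t=5.3938
    cross x-line → (5,8), t=5.4092
    cross y-line → (5,9), t=6.4291 (wall)
  → r_4 = 6.4291
beam 5: φ=45°, α=150°
  d=(-0.8660,0.5000)  start (7,2)  tX=0.4619 tY=0.4200  stride 1/|dx|=1.1547 1/|dy|=2.0000
    cross y-line → (7,3), t=0.4200
    cross x-line → (6,3), t=0.4619
    cross x-line → (5,3), t=1.6166
    cross y-line → (5,4), t=2.4200
    cross x-line → (4,4), t=2.7713
    cross x-line → (3,4), t=3.9260
    cross y-line → (3,5), t=4.4200
    cross x-line → (2,5), t=5.0807
    cross x-line → (1,5), t=6.2354
    cross y-line → (1,6), t=6.4200
    cross x-line → (0,6), t=7.3901 (wall)
  → r_5 = 7.3901
beam 6: φ=90°, α=195°
  d=(-0.9659,-0.2588)  start (7,2)  tX=0.4141 tY=3.0523  stride 1/|dx|=1.0353 1/|dy|=3.8637
    cross x-line → (6,2), t=0.4141
    cross x-line → (5,2), t=1.4494
    cross x-line → (4,2), t=2.4847
    cross y-line → (4,1), t=3.0523 (wall)
  → r_6 = 3.0523
beam 7: φ=135°, α=240°
  d=(-0.5000,-0.8660)  start (7,2)  tX=0.8000 tY=0.9122  stride 1/|dx|=2.0000 1/|dy|=1.1547
    cross x-line → (6,2), t=0.8000
    cross y-line → (6,1), t=0.9122
    cross y-line → (6,0), t=2.0669 (wall)
  → r_7 = 2.0669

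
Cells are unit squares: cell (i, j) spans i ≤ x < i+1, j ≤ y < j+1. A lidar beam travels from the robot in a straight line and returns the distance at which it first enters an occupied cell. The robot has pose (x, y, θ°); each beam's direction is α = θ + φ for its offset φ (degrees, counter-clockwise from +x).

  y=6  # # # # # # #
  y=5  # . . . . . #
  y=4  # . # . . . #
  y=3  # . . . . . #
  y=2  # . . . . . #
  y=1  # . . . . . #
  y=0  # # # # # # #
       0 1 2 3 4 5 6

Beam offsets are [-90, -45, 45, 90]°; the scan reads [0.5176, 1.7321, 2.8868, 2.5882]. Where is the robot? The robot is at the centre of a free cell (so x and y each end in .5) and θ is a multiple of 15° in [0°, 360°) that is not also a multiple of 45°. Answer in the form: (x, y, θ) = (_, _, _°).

Enumerate (i+0.5, j+0.5, θ) over the 24 free cells and 16 admissible headings. For each, cast all 4 beams and compare to the given ranges.
  (3.5, 2.5, 15°): beam 1 = 1.5529 ≠ 0.5176 ✗
  (4.5, 4.5, 120°): beam 1 = 1.7321 ≠ 0.5176 ✗
  (3.5, 4.5, 150°): beam 1 = 1.7321 ≠ 0.5176 ✗
  …
  (2.5, 3.5, 195°): r_1=0.5176, r_2=1.7321, r_3=2.8868, r_4=2.5882 — all match ✓
No second candidate reproduces the full scan.

(x, y, θ) = (2.5, 3.5, 195°)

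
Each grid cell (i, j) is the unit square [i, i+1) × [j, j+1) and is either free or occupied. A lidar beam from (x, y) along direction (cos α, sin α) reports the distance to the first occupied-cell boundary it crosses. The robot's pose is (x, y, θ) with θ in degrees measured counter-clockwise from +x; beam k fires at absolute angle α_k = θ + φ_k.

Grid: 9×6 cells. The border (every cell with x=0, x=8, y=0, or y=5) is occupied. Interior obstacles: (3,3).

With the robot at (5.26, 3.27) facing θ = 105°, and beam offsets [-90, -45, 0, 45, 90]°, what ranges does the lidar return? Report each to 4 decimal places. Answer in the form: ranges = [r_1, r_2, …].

ranges = [2.8367, 1.9976, 1.7910, 1.4549, 4.4103]

beam 1: φ=-90°, α=15°
  direction (0.9659, 0.2588); cell (5,3); t to first gridline: x 0.7661, y 2.8205 (then +1.0353 / +3.8637)
    (6,3) via x @ 0.7661
    (7,3) via x @ 1.8014
    (7,4) via y @ 2.8205
    (8,4) via x @ 2.8367  # hit
  → r_1 = 2.8367
beam 2: φ=-45°, α=60°
  direction (0.5000, 0.8660); cell (5,3); t to first gridline: x 1.4800, y 0.8429 (then +2.0000 / +1.1547)
    (5,4) via y @ 0.8429
    (6,4) via x @ 1.4800
    (6,5) via y @ 1.9976  # hit
  → r_2 = 1.9976
beam 3: φ=0°, α=105°
  direction (-0.2588, 0.9659); cell (5,3); t to first gridline: x 1.0046, y 0.7558 (then +3.8637 / +1.0353)
    (5,4) via y @ 0.7558
    (4,4) via x @ 1.0046
    (4,5) via y @ 1.7910  # hit
  → r_3 = 1.7910
beam 4: φ=45°, α=150°
  direction (-0.8660, 0.5000); cell (5,3); t to first gridline: x 0.3002, y 1.4600 (then +1.1547 / +2.0000)
    (4,3) via x @ 0.3002
    (3,3) via x @ 1.4549  # hit
  → r_4 = 1.4549
beam 5: φ=90°, α=195°
  direction (-0.9659, -0.2588); cell (5,3); t to first gridline: x 0.2692, y 1.0432 (then +1.0353 / +3.8637)
    (4,3) via x @ 0.2692
    (4,2) via y @ 1.0432
    (3,2) via x @ 1.3044
    (2,2) via x @ 2.3397
    (1,2) via x @ 3.3750
    (0,2) via x @ 4.4103  # hit
  → r_5 = 4.4103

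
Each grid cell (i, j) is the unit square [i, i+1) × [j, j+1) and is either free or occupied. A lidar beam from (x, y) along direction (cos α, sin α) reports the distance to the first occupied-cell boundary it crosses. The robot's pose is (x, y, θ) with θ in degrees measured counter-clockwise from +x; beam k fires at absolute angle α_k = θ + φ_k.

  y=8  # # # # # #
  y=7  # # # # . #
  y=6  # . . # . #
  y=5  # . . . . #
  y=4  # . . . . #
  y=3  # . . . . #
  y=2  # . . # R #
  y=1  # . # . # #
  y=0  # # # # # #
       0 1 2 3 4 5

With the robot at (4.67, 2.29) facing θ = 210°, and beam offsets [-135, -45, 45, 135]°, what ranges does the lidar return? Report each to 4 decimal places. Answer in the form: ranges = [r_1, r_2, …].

ranges = [1.2750, 0.6936, 0.3002, 0.3416]

beam 1: φ=-135°, α=75°
  d=(0.2588,0.9659)  start (4,2)  tX=1.2750 tY=0.7350  stride 1/|dx|=3.8637 1/|dy|=1.0353
    cross y-line → (4,3), t=0.7350
    cross x-line → (5,3), t=1.2750 (wall)
  → r_1 = 1.2750
beam 2: φ=-45°, α=165°
  d=(-0.9659,0.2588)  start (4,2)  tX=0.6936 tY=2.7432  stride 1/|dx|=1.0353 1/|dy|=3.8637
    cross x-line → (3,2), t=0.6936 (wall)
  → r_2 = 0.6936
beam 3: φ=45°, α=255°
  d=(-0.2588,-0.9659)  start (4,2)  tX=2.5887 tY=0.3002  stride 1/|dx|=3.8637 1/|dy|=1.0353
    cross y-line → (4,1), t=0.3002 (wall)
  → r_3 = 0.3002
beam 4: φ=135°, α=345°
  d=(0.9659,-0.2588)  start (4,2)  tX=0.3416 tY=1.1205  stride 1/|dx|=1.0353 1/|dy|=3.8637
    cross x-line → (5,2), t=0.3416 (wall)
  → r_4 = 0.3416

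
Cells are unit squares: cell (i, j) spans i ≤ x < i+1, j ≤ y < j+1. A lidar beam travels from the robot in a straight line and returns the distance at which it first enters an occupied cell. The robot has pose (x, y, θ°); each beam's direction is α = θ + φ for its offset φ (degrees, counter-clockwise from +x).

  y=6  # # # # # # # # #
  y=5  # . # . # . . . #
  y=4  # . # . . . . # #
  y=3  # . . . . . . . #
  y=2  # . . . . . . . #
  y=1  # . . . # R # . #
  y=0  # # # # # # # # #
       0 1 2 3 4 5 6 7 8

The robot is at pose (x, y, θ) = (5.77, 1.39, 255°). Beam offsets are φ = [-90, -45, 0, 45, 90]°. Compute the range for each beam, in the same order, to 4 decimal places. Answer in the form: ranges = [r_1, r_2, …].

beam 1: φ=-90°, α=165°
  cosα=-0.9659 sinα=0.2588 | (5,1) | tMaxX 0.7972 tMaxY 2.3569 | tΔX 1.0353 tΔY 3.8637
    t=0.7972 [x] (4,1) — stop
  → r_1 = 0.7972
beam 2: φ=-45°, α=210°
  cosα=-0.8660 sinα=-0.5000 | (5,1) | tMaxX 0.8891 tMaxY 0.7800 | tΔX 1.1547 tΔY 2.0000
    t=0.7800 [y] (5,0) — stop
  → r_2 = 0.7800
beam 3: φ=0°, α=255°
  cosα=-0.2588 sinα=-0.9659 | (5,1) | tMaxX 2.9751 tMaxY 0.4038 | tΔX 3.8637 tΔY 1.0353
    t=0.4038 [y] (5,0) — stop
  → r_3 = 0.4038
beam 4: φ=45°, α=300°
  cosα=0.5000 sinα=-0.8660 | (5,1) | tMaxX 0.4600 tMaxY 0.4503 | tΔX 2.0000 tΔY 1.1547
    t=0.4503 [y] (5,0) — stop
  → r_4 = 0.4503
beam 5: φ=90°, α=345°
  cosα=0.9659 sinα=-0.2588 | (5,1) | tMaxX 0.2381 tMaxY 1.5068 | tΔX 1.0353 tΔY 3.8637
    t=0.2381 [x] (6,1) — stop
  → r_5 = 0.2381

ranges = [0.7972, 0.7800, 0.4038, 0.4503, 0.2381]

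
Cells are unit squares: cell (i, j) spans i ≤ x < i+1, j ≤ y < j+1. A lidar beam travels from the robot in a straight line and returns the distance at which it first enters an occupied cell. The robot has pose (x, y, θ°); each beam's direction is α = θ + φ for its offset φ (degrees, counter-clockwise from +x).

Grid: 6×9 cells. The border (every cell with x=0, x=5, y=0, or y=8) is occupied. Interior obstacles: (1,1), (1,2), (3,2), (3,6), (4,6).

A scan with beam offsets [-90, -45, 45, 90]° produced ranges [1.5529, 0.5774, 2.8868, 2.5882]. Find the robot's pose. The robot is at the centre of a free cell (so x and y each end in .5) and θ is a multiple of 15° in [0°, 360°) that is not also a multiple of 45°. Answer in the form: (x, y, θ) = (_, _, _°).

Enumerate (i+0.5, j+0.5, θ) over the 23 free cells and 16 admissible headings. For each, cast all 4 beams and compare to the given ranges.
  (2.5, 6.5, 285°): beam 2 = 3.0000 ≠ 0.5774 ✗
  (1.5, 6.5, 150°): beam 1 = 1.7321 ≠ 1.5529 ✗
  (3.5, 4.5, 15°): beam 2 = 1.7321 ≠ 0.5774 ✗
  …
  (3.5, 5.5, 105°): r_1=1.5529, r_2=0.5774, r_3=2.8868, r_4=2.5882 — all match ✓
Only this pose fits every beam.

(x, y, θ) = (3.5, 5.5, 105°)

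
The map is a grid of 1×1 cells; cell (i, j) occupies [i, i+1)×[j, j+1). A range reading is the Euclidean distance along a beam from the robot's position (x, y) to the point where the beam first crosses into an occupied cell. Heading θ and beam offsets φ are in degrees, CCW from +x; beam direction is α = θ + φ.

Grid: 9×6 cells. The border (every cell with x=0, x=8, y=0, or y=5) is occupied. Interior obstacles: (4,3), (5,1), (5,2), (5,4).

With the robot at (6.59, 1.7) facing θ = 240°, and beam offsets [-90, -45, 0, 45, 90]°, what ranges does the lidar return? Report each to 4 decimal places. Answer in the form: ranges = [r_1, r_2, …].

beam 1: φ=-90°, α=150°
  dir = (cos 150°, sin 150°) = (-0.8660, 0.5000); from cell (6,1)
  next x-line at t=0.6813, next y-line at t=0.6000; Δt_x=1.1547, Δt_y=2.0000
    y: enter (6,2) at t=0.6000
    x: enter (5,2) at t=0.6813 ← occupied
  → r_1 = 0.6813
beam 2: φ=-45°, α=195°
  dir = (cos 195°, sin 195°) = (-0.9659, -0.2588); from cell (6,1)
  next x-line at t=0.6108, next y-line at t=2.7046; Δt_x=1.0353, Δt_y=3.8637
    x: enter (5,1) at t=0.6108 ← occupied
  → r_2 = 0.6108
beam 3: φ=0°, α=240°
  dir = (cos 240°, sin 240°) = (-0.5000, -0.8660); from cell (6,1)
  next x-line at t=1.1800, next y-line at t=0.8083; Δt_x=2.0000, Δt_y=1.1547
    y: enter (6,0) at t=0.8083 ← occupied
  → r_3 = 0.8083
beam 4: φ=45°, α=285°
  dir = (cos 285°, sin 285°) = (0.2588, -0.9659); from cell (6,1)
  next x-line at t=1.5841, next y-line at t=0.7247; Δt_x=3.8637, Δt_y=1.0353
    y: enter (6,0) at t=0.7247 ← occupied
  → r_4 = 0.7247
beam 5: φ=90°, α=330°
  dir = (cos 330°, sin 330°) = (0.8660, -0.5000); from cell (6,1)
  next x-line at t=0.4734, next y-line at t=1.4000; Δt_x=1.1547, Δt_y=2.0000
    x: enter (7,1) at t=0.4734
    y: enter (7,0) at t=1.4000 ← occupied
  → r_5 = 1.4000

ranges = [0.6813, 0.6108, 0.8083, 0.7247, 1.4000]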